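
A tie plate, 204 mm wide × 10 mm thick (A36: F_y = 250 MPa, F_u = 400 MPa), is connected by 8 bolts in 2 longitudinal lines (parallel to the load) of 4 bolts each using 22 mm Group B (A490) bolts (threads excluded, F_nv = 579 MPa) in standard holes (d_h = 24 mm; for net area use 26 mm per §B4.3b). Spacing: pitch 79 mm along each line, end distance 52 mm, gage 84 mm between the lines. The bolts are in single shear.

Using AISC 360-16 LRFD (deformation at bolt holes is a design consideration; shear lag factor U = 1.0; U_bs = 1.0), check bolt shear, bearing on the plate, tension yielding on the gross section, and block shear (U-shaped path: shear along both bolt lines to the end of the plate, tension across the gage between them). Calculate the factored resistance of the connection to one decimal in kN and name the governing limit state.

459.0 kN (gross-section yield governs)

Bolt shear: A_b = π(22)²/4 = 380.13 mm². φR_n = 0.75 × 579 × 380.13 × 8 × 1 = 1320.6 kN.
Bearing (10 mm plate, F_u = 400 MPa): end bolts L_c = 52 − 24/2 = 40, R_n = min(1.2×40×10×400, 2.4×22×10×400) = 192 kN/bolt; interior L_c = 79 − 24 = 55, R_n = 211.2 kN/bolt. φR_n = 0.75 × (2×192 + 6×211.2) = 1238.4 kN.
Tension yield (gross): A_g = 204×10 = 2040 mm². φR_n = 0.90 × 250 × 2040 = 459.0 kN.
Block shear: shear path 2×[52+3×79] = 2×289 mm, A_gv = 5780, A_nv = 2×(289 − 3.5×26)×10 = 3960 mm²; tension across gage: (84 − 1×26)×10 = 580 mm². R_n = min(0.6×400×3960, 0.6×250×5780) + 1.0×400×580 = min(950.4, 867) + 232 = 1099 kN. φR_n = 0.75 × 1099 = 824.3 kN.
Governing: min(1320.6, 1238.4, 459.0, 824.3) = 459.0 kN → gross-section yield.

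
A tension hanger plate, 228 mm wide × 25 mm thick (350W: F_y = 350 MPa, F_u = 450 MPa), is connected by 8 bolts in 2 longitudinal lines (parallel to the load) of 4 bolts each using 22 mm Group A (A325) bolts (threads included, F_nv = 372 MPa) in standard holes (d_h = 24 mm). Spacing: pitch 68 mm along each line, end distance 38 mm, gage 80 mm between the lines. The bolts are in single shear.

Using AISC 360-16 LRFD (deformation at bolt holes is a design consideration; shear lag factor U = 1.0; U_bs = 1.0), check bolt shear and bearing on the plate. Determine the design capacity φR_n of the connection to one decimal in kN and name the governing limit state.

848.5 kN (bolt shear governs)

Bolt shear: A_b = π(22)²/4 = 380.13 mm². φR_n = 0.75 × 372 × 380.13 × 8 × 1 = 848.5 kN.
Bearing (25 mm plate, F_u = 450 MPa): end bolts L_c = 38 − 24/2 = 26, R_n = min(1.2×26×25×450, 2.4×22×25×450) = 351 kN/bolt; interior L_c = 68 − 24 = 44, R_n = 594 kN/bolt. φR_n = 0.75 × (2×351 + 6×594) = 3199.5 kN.
Governing: min(848.5, 3199.5) = 848.5 kN → bolt shear.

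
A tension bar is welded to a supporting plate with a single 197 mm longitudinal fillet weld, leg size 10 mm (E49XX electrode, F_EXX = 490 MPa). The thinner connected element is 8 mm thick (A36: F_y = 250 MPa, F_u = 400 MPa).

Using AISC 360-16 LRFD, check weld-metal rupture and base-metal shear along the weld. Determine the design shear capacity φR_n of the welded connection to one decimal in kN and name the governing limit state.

236.4 kN (base-metal shear governs)

Weld metal: throat = 0.707×10 = 7.07 mm, L = 197 mm. φR_n = 0.75 × 0.6 × 490 × 7.07 × 197 = 307.1 kN.
Base metal shear (8 mm plate): yield φR_n = 1.0×0.6×250×8×197 = 236.4 kN; rupture φR_n = 0.75×0.6×400×8×197 = 283.7 kN; take 236.4 kN (yield).
Governing: min(307.1, 236.4) = 236.4 kN → base-metal shear.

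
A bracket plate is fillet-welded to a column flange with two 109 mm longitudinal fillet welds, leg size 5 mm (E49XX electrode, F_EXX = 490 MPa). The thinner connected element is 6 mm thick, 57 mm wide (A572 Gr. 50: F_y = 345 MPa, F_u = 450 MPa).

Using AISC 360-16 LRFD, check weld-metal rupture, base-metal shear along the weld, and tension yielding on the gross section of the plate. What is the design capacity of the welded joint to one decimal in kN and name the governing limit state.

106.2 kN (gross-section yield governs)

Weld metal: throat = 0.707×5 = 3.535 mm, L = 2×109 = 218 mm. φR_n = 0.75 × 0.6 × 490 × 3.535 × 218 = 169.9 kN.
Base metal shear (6 mm plate): yield φR_n = 1.0×0.6×345×6×218 = 270.8 kN; rupture φR_n = 0.75×0.6×450×6×218 = 264.9 kN; take 264.9 kN (rupture).
Tension yield (gross): A_g = 57×6 = 342 mm². φR_n = 0.90 × 345 × 342 = 106.2 kN.
Governing: min(169.9, 264.9, 106.2) = 106.2 kN → gross-section yield.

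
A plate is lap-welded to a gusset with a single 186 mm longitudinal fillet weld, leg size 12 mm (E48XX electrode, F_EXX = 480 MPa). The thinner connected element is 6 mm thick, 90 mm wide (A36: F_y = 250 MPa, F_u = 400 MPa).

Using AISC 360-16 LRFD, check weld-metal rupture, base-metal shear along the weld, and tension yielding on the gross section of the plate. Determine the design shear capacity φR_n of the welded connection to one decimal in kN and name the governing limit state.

121.5 kN (gross-section yield governs)

Weld metal: throat = 0.707×12 = 8.484 mm, L = 186 mm. φR_n = 0.75 × 0.6 × 480 × 8.484 × 186 = 340.9 kN.
Base metal shear (6 mm plate): yield φR_n = 1.0×0.6×250×6×186 = 167.4 kN; rupture φR_n = 0.75×0.6×400×6×186 = 200.9 kN; take 167.4 kN (yield).
Tension yield (gross): A_g = 90×6 = 540 mm². φR_n = 0.90 × 250 × 540 = 121.5 kN.
Governing: min(340.9, 167.4, 121.5) = 121.5 kN → gross-section yield.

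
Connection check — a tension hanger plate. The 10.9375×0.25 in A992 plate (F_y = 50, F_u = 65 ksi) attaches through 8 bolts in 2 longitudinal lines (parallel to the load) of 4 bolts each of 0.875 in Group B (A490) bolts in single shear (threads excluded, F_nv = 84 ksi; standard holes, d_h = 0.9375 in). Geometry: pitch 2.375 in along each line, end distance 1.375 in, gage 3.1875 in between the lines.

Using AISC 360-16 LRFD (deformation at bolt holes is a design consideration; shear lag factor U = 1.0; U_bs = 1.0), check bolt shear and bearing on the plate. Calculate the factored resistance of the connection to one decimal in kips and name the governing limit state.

152.6 kips (bearing governs)

Bolt shear: A_b = π(0.875)²/4 = 0.60132 in². φR_n = 0.75 × 84 × 0.60132 × 8 × 1 = 303.1 kips.
Bearing (0.25 in plate, F_u = 65 ksi): end bolts L_c = 1.375 − 0.9375/2 = 0.90625, R_n = min(1.2×0.90625×0.25×65, 2.4×0.875×0.25×65) = 17.672 kips/bolt; interior L_c = 2.375 − 0.9375 = 1.4375, R_n = 28.031 kips/bolt. φR_n = 0.75 × (2×17.672 + 6×28.031) = 152.6 kips.
Governing: min(303.1, 152.6) = 152.6 kips → bearing.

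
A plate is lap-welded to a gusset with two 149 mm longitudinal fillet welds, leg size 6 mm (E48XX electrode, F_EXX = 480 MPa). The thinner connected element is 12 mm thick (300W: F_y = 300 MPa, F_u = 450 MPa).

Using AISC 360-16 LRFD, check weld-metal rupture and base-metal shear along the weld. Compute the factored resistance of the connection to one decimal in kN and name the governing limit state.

Weld metal: throat = 0.707×6 = 4.242 mm, L = 2×149 = 298 mm. φR_n = 0.75 × 0.6 × 480 × 4.242 × 298 = 273.0 kN.
Base metal shear (12 mm plate): yield φR_n = 1.0×0.6×300×12×298 = 643.7 kN; rupture φR_n = 0.75×0.6×450×12×298 = 724.1 kN; take 643.7 kN (yield).
Governing: min(273.0, 643.7) = 273.0 kN → weld metal.

273.0 kN (weld metal governs)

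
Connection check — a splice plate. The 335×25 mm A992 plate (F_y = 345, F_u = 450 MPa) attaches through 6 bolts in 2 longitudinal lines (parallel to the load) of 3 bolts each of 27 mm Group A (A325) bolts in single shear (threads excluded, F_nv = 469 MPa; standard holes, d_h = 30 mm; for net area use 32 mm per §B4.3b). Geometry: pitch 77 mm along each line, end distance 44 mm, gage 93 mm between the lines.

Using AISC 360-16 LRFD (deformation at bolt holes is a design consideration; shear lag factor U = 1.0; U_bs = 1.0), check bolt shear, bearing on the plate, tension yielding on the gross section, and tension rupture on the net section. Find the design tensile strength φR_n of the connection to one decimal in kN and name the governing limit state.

Bolt shear: A_b = π(27)²/4 = 572.56 mm². φR_n = 0.75 × 469 × 572.56 × 6 × 1 = 1208.4 kN.
Bearing (25 mm plate, F_u = 450 MPa): end bolts L_c = 44 − 30/2 = 29, R_n = min(1.2×29×25×450, 2.4×27×25×450) = 391.5 kN/bolt; interior L_c = 77 − 30 = 47, R_n = 634.5 kN/bolt. φR_n = 0.75 × (2×391.5 + 4×634.5) = 2490.8 kN.
Tension yield (gross): A_g = 335×25 = 8375 mm². φR_n = 0.90 × 345 × 8375 = 2600.4 kN.
Tension rupture (net): A_n = (335 − 2×32)×25 = 6775 mm² (U = 1.0, A_e = A_n). φR_n = 0.75 × 450 × 6775 = 2286.6 kN.
Governing: min(1208.4, 2490.8, 2600.4, 2286.6) = 1208.4 kN → bolt shear.

1208.4 kN (bolt shear governs)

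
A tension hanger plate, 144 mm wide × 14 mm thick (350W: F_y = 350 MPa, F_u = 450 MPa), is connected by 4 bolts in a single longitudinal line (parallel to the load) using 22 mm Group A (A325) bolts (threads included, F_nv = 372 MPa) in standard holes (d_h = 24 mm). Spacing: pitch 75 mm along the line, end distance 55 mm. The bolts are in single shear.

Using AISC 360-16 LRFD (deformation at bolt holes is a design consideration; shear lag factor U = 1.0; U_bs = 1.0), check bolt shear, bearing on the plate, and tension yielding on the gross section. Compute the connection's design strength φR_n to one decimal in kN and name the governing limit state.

424.2 kN (bolt shear governs)

Bolt shear: A_b = π(22)²/4 = 380.13 mm². φR_n = 0.75 × 372 × 380.13 × 4 × 1 = 424.2 kN.
Bearing (14 mm plate, F_u = 450 MPa): end bolts L_c = 55 − 24/2 = 43, R_n = min(1.2×43×14×450, 2.4×22×14×450) = 325.08 kN/bolt; interior L_c = 75 − 24 = 51, R_n = 332.64 kN/bolt. φR_n = 0.75 × (1×325.08 + 3×332.64) = 992.3 kN.
Tension yield (gross): A_g = 144×14 = 2016 mm². φR_n = 0.90 × 350 × 2016 = 635.0 kN.
Governing: min(424.2, 992.3, 635.0) = 424.2 kN → bolt shear.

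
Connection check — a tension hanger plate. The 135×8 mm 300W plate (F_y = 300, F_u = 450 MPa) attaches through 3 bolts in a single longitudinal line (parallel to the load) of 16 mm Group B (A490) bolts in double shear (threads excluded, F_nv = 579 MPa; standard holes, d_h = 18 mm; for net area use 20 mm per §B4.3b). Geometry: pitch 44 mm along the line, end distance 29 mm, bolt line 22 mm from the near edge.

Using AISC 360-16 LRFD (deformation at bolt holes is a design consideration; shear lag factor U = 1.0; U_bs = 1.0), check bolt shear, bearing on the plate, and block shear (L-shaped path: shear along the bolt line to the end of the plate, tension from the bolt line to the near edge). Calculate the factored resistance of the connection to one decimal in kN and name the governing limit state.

140.9 kN (block shear governs)

Bolt shear: A_b = π(16)²/4 = 201.06 mm². φR_n = 0.75 × 579 × 201.06 × 3 × 2 = 523.9 kN.
Bearing (8 mm plate, F_u = 450 MPa): end bolts L_c = 29 − 18/2 = 20, R_n = min(1.2×20×8×450, 2.4×16×8×450) = 86.4 kN/bolt; interior L_c = 44 − 18 = 26, R_n = 112.32 kN/bolt. φR_n = 0.75 × (1×86.4 + 2×112.32) = 233.3 kN.
Block shear: shear path 1×[29+2×44] = 1×117 mm, A_gv = 936, A_nv = 1×(117 − 2.5×20)×8 = 536 mm²; tension to near edge: (22 − 0.5×20)×8 = 96 mm². R_n = min(0.6×450×536, 0.6×300×936) + 1.0×450×96 = min(144.72, 168.48) + 43.2 = 187.92 kN. φR_n = 0.75 × 187.92 = 140.9 kN.
Governing: min(523.9, 233.3, 140.9) = 140.9 kN → block shear.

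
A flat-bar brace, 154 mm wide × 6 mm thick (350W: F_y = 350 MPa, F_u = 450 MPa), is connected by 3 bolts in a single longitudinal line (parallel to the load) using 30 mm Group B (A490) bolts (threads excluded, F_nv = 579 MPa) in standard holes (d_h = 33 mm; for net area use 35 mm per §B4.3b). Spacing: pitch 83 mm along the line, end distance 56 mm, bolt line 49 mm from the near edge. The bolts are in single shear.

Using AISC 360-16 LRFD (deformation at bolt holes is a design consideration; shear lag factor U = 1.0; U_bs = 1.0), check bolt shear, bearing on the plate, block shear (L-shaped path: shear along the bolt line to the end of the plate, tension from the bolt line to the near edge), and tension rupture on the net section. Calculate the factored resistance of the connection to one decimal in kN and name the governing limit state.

Bolt shear: A_b = π(30)²/4 = 706.86 mm². φR_n = 0.75 × 579 × 706.86 × 3 × 1 = 920.9 kN.
Bearing (6 mm plate, F_u = 450 MPa): end bolts L_c = 56 − 33/2 = 39.5, R_n = min(1.2×39.5×6×450, 2.4×30×6×450) = 127.98 kN/bolt; interior L_c = 83 − 33 = 50, R_n = 162 kN/bolt. φR_n = 0.75 × (1×127.98 + 2×162) = 339.0 kN.
Block shear: shear path 1×[56+2×83] = 1×222 mm, A_gv = 1332, A_nv = 1×(222 − 2.5×35)×6 = 807 mm²; tension to near edge: (49 − 0.5×35)×6 = 189 mm². R_n = min(0.6×450×807, 0.6×350×1332) + 1.0×450×189 = min(217.89, 279.72) + 85.05 = 302.94 kN. φR_n = 0.75 × 302.94 = 227.2 kN.
Tension rupture (net): A_n = (154 − 1×35)×6 = 714 mm² (U = 1.0, A_e = A_n). φR_n = 0.75 × 450 × 714 = 241.0 kN.
Governing: min(920.9, 339.0, 227.2, 241.0) = 227.2 kN → block shear.

227.2 kN (block shear governs)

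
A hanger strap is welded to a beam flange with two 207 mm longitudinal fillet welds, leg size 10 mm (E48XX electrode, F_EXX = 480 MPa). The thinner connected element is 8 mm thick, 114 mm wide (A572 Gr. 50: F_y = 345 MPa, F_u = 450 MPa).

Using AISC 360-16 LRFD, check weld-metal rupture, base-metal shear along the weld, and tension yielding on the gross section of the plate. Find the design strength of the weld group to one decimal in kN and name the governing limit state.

Weld metal: throat = 0.707×10 = 7.07 mm, L = 2×207 = 414 mm. φR_n = 0.75 × 0.6 × 480 × 7.07 × 414 = 632.2 kN.
Base metal shear (8 mm plate): yield φR_n = 1.0×0.6×345×8×414 = 685.6 kN; rupture φR_n = 0.75×0.6×450×8×414 = 670.7 kN; take 670.7 kN (rupture).
Tension yield (gross): A_g = 114×8 = 912 mm². φR_n = 0.90 × 345 × 912 = 283.2 kN.
Governing: min(632.2, 670.7, 283.2) = 283.2 kN → gross-section yield.

283.2 kN (gross-section yield governs)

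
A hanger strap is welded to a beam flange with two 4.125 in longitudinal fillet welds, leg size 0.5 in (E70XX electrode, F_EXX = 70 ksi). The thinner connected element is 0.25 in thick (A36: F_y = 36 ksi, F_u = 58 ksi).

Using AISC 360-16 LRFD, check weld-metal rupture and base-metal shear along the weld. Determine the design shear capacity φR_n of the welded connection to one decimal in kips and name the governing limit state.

Weld metal: throat = 0.707×0.5 = 0.3535 in, L = 2×4.125 = 8.25 in. φR_n = 0.75 × 0.6 × 70 × 0.3535 × 8.25 = 91.9 kips.
Base metal shear (0.25 in plate): yield φR_n = 1.0×0.6×36×0.25×8.25 = 44.6 kips; rupture φR_n = 0.75×0.6×58×0.25×8.25 = 53.8 kips; take 44.6 kips (yield).
Governing: min(91.9, 44.6) = 44.6 kips → base-metal shear.

44.6 kips (base-metal shear governs)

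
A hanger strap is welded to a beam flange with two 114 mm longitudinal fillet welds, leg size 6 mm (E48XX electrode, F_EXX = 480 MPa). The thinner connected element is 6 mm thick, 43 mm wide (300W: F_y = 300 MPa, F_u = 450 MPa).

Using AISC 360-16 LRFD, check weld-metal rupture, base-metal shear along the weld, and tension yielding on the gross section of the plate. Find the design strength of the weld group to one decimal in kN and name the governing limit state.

69.7 kN (gross-section yield governs)

Weld metal: throat = 0.707×6 = 4.242 mm, L = 2×114 = 228 mm. φR_n = 0.75 × 0.6 × 480 × 4.242 × 228 = 208.9 kN.
Base metal shear (6 mm plate): yield φR_n = 1.0×0.6×300×6×228 = 246.2 kN; rupture φR_n = 0.75×0.6×450×6×228 = 277.0 kN; take 246.2 kN (yield).
Tension yield (gross): A_g = 43×6 = 258 mm². φR_n = 0.90 × 300 × 258 = 69.7 kN.
Governing: min(208.9, 246.2, 69.7) = 69.7 kN → gross-section yield.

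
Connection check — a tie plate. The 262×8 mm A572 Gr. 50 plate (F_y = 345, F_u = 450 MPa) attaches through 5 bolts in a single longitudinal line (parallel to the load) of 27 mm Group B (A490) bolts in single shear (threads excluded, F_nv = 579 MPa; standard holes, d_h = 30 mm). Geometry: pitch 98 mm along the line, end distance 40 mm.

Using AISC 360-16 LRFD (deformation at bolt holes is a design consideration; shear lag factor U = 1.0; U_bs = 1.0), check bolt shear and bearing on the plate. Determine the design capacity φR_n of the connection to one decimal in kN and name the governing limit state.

780.8 kN (bearing governs)

Bolt shear: A_b = π(27)²/4 = 572.56 mm². φR_n = 0.75 × 579 × 572.56 × 5 × 1 = 1243.2 kN.
Bearing (8 mm plate, F_u = 450 MPa): end bolts L_c = 40 − 30/2 = 25, R_n = min(1.2×25×8×450, 2.4×27×8×450) = 108 kN/bolt; interior L_c = 98 − 30 = 68, R_n = 233.28 kN/bolt. φR_n = 0.75 × (1×108 + 4×233.28) = 780.8 kN.
Governing: min(1243.2, 780.8) = 780.8 kN → bearing.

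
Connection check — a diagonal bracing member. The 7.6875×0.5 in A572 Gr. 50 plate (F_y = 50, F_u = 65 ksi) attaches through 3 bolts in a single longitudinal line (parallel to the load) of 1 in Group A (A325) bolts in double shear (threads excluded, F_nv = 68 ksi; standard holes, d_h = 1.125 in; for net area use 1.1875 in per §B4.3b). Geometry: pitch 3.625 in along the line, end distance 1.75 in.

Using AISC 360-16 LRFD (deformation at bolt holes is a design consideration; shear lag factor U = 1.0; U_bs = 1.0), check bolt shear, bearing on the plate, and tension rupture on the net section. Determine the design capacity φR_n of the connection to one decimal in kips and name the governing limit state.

Bolt shear: A_b = π(1)²/4 = 0.7854 in². φR_n = 0.75 × 68 × 0.7854 × 3 × 2 = 240.3 kips.
Bearing (0.5 in plate, F_u = 65 ksi): end bolts L_c = 1.75 − 1.125/2 = 1.1875, R_n = min(1.2×1.1875×0.5×65, 2.4×1×0.5×65) = 46.313 kips/bolt; interior L_c = 3.625 − 1.125 = 2.5, R_n = 78 kips/bolt. φR_n = 0.75 × (1×46.313 + 2×78) = 151.7 kips.
Tension rupture (net): A_n = (7.6875 − 1×1.1875)×0.5 = 3.25 in² (U = 1.0, A_e = A_n). φR_n = 0.75 × 65 × 3.25 = 158.4 kips.
Governing: min(240.3, 151.7, 158.4) = 151.7 kips → bearing.

151.7 kips (bearing governs)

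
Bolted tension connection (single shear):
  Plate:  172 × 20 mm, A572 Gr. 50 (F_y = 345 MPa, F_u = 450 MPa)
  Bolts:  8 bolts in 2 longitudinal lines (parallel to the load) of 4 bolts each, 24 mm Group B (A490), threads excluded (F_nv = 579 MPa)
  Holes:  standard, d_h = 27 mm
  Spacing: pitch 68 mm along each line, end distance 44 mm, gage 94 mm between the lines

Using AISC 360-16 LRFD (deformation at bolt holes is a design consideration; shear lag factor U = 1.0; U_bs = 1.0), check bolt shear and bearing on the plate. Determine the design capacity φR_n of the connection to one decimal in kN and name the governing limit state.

1571.6 kN (bolt shear governs)

Bolt shear: A_b = π(24)²/4 = 452.39 mm². φR_n = 0.75 × 579 × 452.39 × 8 × 1 = 1571.6 kN.
Bearing (20 mm plate, F_u = 450 MPa): end bolts L_c = 44 − 27/2 = 30.5, R_n = min(1.2×30.5×20×450, 2.4×24×20×450) = 329.4 kN/bolt; interior L_c = 68 − 27 = 41, R_n = 442.8 kN/bolt. φR_n = 0.75 × (2×329.4 + 6×442.8) = 2486.7 kN.
Governing: min(1571.6, 2486.7) = 1571.6 kN → bolt shear.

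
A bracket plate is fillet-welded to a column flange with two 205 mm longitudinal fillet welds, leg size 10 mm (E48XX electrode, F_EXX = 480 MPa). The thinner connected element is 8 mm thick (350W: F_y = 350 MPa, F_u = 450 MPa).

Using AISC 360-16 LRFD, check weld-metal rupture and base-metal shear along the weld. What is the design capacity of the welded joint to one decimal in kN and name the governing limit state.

Weld metal: throat = 0.707×10 = 7.07 mm, L = 2×205 = 410 mm. φR_n = 0.75 × 0.6 × 480 × 7.07 × 410 = 626.1 kN.
Base metal shear (8 mm plate): yield φR_n = 1.0×0.6×350×8×410 = 688.8 kN; rupture φR_n = 0.75×0.6×450×8×410 = 664.2 kN; take 664.2 kN (rupture).
Governing: min(626.1, 664.2) = 626.1 kN → weld metal.

626.1 kN (weld metal governs)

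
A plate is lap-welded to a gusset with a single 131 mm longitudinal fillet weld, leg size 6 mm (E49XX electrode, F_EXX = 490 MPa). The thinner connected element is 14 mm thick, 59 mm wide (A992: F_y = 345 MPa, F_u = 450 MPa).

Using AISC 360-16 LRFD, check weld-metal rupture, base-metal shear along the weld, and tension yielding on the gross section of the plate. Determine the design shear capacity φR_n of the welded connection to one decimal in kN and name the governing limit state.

Weld metal: throat = 0.707×6 = 4.242 mm, L = 131 mm. φR_n = 0.75 × 0.6 × 490 × 4.242 × 131 = 122.5 kN.
Base metal shear (14 mm plate): yield φR_n = 1.0×0.6×345×14×131 = 379.6 kN; rupture φR_n = 0.75×0.6×450×14×131 = 371.4 kN; take 371.4 kN (rupture).
Tension yield (gross): A_g = 59×14 = 826 mm². φR_n = 0.90 × 345 × 826 = 256.5 kN.
Governing: min(122.5, 371.4, 256.5) = 122.5 kN → weld metal.

122.5 kN (weld metal governs)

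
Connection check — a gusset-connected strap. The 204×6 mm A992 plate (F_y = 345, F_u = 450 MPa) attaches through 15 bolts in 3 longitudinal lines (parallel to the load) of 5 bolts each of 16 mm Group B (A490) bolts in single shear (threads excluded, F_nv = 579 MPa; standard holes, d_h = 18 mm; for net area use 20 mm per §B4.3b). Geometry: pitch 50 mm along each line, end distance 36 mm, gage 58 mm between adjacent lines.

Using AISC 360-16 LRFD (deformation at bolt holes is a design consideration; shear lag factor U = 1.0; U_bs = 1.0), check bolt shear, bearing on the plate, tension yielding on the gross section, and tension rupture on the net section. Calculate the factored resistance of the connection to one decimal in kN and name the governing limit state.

Bolt shear: A_b = π(16)²/4 = 201.06 mm². φR_n = 0.75 × 579 × 201.06 × 15 × 1 = 1309.7 kN.
Bearing (6 mm plate, F_u = 450 MPa): end bolts L_c = 36 − 18/2 = 27, R_n = min(1.2×27×6×450, 2.4×16×6×450) = 87.48 kN/bolt; interior L_c = 50 − 18 = 32, R_n = 103.68 kN/bolt. φR_n = 0.75 × (3×87.48 + 12×103.68) = 1130.0 kN.
Tension yield (gross): A_g = 204×6 = 1224 mm². φR_n = 0.90 × 345 × 1224 = 380.1 kN.
Tension rupture (net): A_n = (204 − 3×20)×6 = 864 mm² (U = 1.0, A_e = A_n). φR_n = 0.75 × 450 × 864 = 291.6 kN.
Governing: min(1309.7, 1130.0, 380.1, 291.6) = 291.6 kN → net-section rupture.

291.6 kN (net-section rupture governs)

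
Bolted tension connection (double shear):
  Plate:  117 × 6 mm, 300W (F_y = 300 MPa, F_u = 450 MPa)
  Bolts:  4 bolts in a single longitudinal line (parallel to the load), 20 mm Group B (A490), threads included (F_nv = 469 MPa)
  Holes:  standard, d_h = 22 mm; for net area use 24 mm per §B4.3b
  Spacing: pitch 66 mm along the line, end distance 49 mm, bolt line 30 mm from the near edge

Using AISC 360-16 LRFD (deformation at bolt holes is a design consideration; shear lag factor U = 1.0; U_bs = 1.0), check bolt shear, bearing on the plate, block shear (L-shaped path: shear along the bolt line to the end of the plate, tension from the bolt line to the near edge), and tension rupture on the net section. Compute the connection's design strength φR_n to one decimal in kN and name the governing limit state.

Bolt shear: A_b = π(20)²/4 = 314.16 mm². φR_n = 0.75 × 469 × 314.16 × 4 × 2 = 884.0 kN.
Bearing (6 mm plate, F_u = 450 MPa): end bolts L_c = 49 − 22/2 = 38, R_n = min(1.2×38×6×450, 2.4×20×6×450) = 123.12 kN/bolt; interior L_c = 66 − 22 = 44, R_n = 129.6 kN/bolt. φR_n = 0.75 × (1×123.12 + 3×129.6) = 383.9 kN.
Block shear: shear path 1×[49+3×66] = 1×247 mm, A_gv = 1482, A_nv = 1×(247 − 3.5×24)×6 = 978 mm²; tension to near edge: (30 − 0.5×24)×6 = 108 mm². R_n = min(0.6×450×978, 0.6×300×1482) + 1.0×450×108 = min(264.06, 266.76) + 48.6 = 312.66 kN. φR_n = 0.75 × 312.66 = 234.5 kN.
Tension rupture (net): A_n = (117 − 1×24)×6 = 558 mm² (U = 1.0, A_e = A_n). φR_n = 0.75 × 450 × 558 = 188.3 kN.
Governing: min(884.0, 383.9, 234.5, 188.3) = 188.3 kN → net-section rupture.

188.3 kN (net-section rupture governs)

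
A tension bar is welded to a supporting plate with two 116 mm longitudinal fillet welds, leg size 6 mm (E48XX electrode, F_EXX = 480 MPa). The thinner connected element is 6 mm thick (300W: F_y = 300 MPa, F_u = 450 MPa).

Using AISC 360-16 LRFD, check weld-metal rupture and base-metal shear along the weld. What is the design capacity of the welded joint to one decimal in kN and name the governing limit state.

Weld metal: throat = 0.707×6 = 4.242 mm, L = 2×116 = 232 mm. φR_n = 0.75 × 0.6 × 480 × 4.242 × 232 = 212.6 kN.
Base metal shear (6 mm plate): yield φR_n = 1.0×0.6×300×6×232 = 250.6 kN; rupture φR_n = 0.75×0.6×450×6×232 = 281.9 kN; take 250.6 kN (yield).
Governing: min(212.6, 250.6) = 212.6 kN → weld metal.

212.6 kN (weld metal governs)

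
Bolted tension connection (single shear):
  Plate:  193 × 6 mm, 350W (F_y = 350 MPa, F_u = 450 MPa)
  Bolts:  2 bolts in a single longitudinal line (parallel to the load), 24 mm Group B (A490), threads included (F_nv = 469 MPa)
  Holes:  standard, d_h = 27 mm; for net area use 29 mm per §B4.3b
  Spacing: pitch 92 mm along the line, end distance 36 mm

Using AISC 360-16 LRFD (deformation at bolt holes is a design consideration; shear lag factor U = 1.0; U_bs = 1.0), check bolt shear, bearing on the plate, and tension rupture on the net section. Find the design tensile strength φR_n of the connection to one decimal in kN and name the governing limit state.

171.3 kN (bearing governs)

Bolt shear: A_b = π(24)²/4 = 452.39 mm². φR_n = 0.75 × 469 × 452.39 × 2 × 1 = 318.3 kN.
Bearing (6 mm plate, F_u = 450 MPa): end bolts L_c = 36 − 27/2 = 22.5, R_n = min(1.2×22.5×6×450, 2.4×24×6×450) = 72.9 kN/bolt; interior L_c = 92 − 27 = 65, R_n = 155.52 kN/bolt. φR_n = 0.75 × (1×72.9 + 1×155.52) = 171.3 kN.
Tension rupture (net): A_n = (193 − 1×29)×6 = 984 mm² (U = 1.0, A_e = A_n). φR_n = 0.75 × 450 × 984 = 332.1 kN.
Governing: min(318.3, 171.3, 332.1) = 171.3 kN → bearing.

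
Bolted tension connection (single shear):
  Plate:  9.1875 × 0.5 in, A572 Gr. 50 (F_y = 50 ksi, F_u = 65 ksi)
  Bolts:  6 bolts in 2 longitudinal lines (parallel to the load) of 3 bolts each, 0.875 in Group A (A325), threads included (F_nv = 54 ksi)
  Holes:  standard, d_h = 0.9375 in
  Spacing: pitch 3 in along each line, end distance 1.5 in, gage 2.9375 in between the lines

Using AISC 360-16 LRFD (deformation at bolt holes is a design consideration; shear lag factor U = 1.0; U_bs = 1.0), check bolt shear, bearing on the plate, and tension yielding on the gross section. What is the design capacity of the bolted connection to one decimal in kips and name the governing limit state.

146.1 kips (bolt shear governs)

Bolt shear: A_b = π(0.875)²/4 = 0.60132 in². φR_n = 0.75 × 54 × 0.60132 × 6 × 1 = 146.1 kips.
Bearing (0.5 in plate, F_u = 65 ksi): end bolts L_c = 1.5 − 0.9375/2 = 1.03125, R_n = min(1.2×1.03125×0.5×65, 2.4×0.875×0.5×65) = 40.219 kips/bolt; interior L_c = 3 − 0.9375 = 2.0625, R_n = 68.25 kips/bolt. φR_n = 0.75 × (2×40.219 + 4×68.25) = 265.1 kips.
Tension yield (gross): A_g = 9.1875×0.5 = 4.5938 in². φR_n = 0.90 × 50 × 4.5938 = 206.7 kips.
Governing: min(146.1, 265.1, 206.7) = 146.1 kips → bolt shear.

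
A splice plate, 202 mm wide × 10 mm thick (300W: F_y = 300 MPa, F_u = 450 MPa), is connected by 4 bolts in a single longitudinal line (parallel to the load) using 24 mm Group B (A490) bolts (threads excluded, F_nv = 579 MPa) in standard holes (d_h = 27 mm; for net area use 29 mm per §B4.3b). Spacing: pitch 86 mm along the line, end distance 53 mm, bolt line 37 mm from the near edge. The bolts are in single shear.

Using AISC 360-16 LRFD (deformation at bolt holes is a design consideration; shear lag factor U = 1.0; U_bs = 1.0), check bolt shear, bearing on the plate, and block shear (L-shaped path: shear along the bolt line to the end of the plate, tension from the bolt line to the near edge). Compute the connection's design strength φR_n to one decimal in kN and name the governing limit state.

Bolt shear: A_b = π(24)²/4 = 452.39 mm². φR_n = 0.75 × 579 × 452.39 × 4 × 1 = 785.8 kN.
Bearing (10 mm plate, F_u = 450 MPa): end bolts L_c = 53 − 27/2 = 39.5, R_n = min(1.2×39.5×10×450, 2.4×24×10×450) = 213.3 kN/bolt; interior L_c = 86 − 27 = 59, R_n = 259.2 kN/bolt. φR_n = 0.75 × (1×213.3 + 3×259.2) = 743.2 kN.
Block shear: shear path 1×[53+3×86] = 1×311 mm, A_gv = 3110, A_nv = 1×(311 − 3.5×29)×10 = 2095 mm²; tension to near edge: (37 − 0.5×29)×10 = 225 mm². R_n = min(0.6×450×2095, 0.6×300×3110) + 1.0×450×225 = min(565.65, 559.8) + 101.25 = 661.05 kN. φR_n = 0.75 × 661.05 = 495.8 kN.
Governing: min(785.8, 743.2, 495.8) = 495.8 kN → block shear.

495.8 kN (block shear governs)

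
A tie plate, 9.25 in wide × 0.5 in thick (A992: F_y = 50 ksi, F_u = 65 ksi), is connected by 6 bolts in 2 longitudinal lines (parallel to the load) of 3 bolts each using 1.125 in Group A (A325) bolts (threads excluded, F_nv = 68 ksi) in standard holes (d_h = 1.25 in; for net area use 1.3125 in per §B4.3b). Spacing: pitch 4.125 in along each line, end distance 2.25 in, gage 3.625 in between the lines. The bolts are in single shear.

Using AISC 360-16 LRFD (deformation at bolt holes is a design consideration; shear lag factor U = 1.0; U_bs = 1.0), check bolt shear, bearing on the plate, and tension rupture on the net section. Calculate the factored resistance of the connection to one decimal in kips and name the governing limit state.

Bolt shear: A_b = π(1.125)²/4 = 0.99402 in². φR_n = 0.75 × 68 × 0.99402 × 6 × 1 = 304.2 kips.
Bearing (0.5 in plate, F_u = 65 ksi): end bolts L_c = 2.25 − 1.25/2 = 1.625, R_n = min(1.2×1.625×0.5×65, 2.4×1.125×0.5×65) = 63.375 kips/bolt; interior L_c = 4.125 − 1.25 = 2.875, R_n = 87.75 kips/bolt. φR_n = 0.75 × (2×63.375 + 4×87.75) = 358.3 kips.
Tension rupture (net): A_n = (9.25 − 2×1.3125)×0.5 = 3.3125 in² (U = 1.0, A_e = A_n). φR_n = 0.75 × 65 × 3.3125 = 161.5 kips.
Governing: min(304.2, 358.3, 161.5) = 161.5 kips → net-section rupture.

161.5 kips (net-section rupture governs)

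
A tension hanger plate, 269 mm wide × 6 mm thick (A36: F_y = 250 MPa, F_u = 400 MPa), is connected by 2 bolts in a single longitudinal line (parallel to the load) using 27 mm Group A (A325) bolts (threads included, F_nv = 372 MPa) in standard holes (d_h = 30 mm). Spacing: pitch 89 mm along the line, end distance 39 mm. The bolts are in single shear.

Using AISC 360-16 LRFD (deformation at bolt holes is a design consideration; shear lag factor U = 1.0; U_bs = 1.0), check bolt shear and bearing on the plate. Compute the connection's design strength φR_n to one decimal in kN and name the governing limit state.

168.5 kN (bearing governs)

Bolt shear: A_b = π(27)²/4 = 572.56 mm². φR_n = 0.75 × 372 × 572.56 × 2 × 1 = 319.5 kN.
Bearing (6 mm plate, F_u = 400 MPa): end bolts L_c = 39 − 30/2 = 24, R_n = min(1.2×24×6×400, 2.4×27×6×400) = 69.12 kN/bolt; interior L_c = 89 − 30 = 59, R_n = 155.52 kN/bolt. φR_n = 0.75 × (1×69.12 + 1×155.52) = 168.5 kN.
Governing: min(319.5, 168.5) = 168.5 kN → bearing.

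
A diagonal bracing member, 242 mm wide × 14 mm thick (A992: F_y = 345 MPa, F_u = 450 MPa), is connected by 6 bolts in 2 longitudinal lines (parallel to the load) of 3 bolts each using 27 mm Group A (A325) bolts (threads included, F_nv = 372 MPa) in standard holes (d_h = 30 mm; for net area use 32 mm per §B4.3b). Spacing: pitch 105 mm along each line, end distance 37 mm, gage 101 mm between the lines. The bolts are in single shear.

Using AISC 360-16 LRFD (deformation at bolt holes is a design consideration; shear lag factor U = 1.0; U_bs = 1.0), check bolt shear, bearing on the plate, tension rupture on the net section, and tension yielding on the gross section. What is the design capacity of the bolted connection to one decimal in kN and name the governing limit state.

841.1 kN (net-section rupture governs)

Bolt shear: A_b = π(27)²/4 = 572.56 mm². φR_n = 0.75 × 372 × 572.56 × 6 × 1 = 958.5 kN.
Bearing (14 mm plate, F_u = 450 MPa): end bolts L_c = 37 − 30/2 = 22, R_n = min(1.2×22×14×450, 2.4×27×14×450) = 166.32 kN/bolt; interior L_c = 105 − 30 = 75, R_n = 408.24 kN/bolt. φR_n = 0.75 × (2×166.32 + 4×408.24) = 1474.2 kN.
Tension rupture (net): A_n = (242 − 2×32)×14 = 2492 mm² (U = 1.0, A_e = A_n). φR_n = 0.75 × 450 × 2492 = 841.1 kN.
Tension yield (gross): A_g = 242×14 = 3388 mm². φR_n = 0.90 × 345 × 3388 = 1052.0 kN.
Governing: min(958.5, 1474.2, 841.1, 1052.0) = 841.1 kN → net-section rupture.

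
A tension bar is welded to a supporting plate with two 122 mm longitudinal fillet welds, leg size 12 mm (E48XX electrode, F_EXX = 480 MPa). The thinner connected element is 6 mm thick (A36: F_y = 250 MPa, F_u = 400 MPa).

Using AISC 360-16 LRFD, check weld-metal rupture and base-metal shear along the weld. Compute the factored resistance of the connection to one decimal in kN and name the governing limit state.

Weld metal: throat = 0.707×12 = 8.484 mm, L = 2×122 = 244 mm. φR_n = 0.75 × 0.6 × 480 × 8.484 × 244 = 447.1 kN.
Base metal shear (6 mm plate): yield φR_n = 1.0×0.6×250×6×244 = 219.6 kN; rupture φR_n = 0.75×0.6×400×6×244 = 263.5 kN; take 219.6 kN (yield).
Governing: min(447.1, 219.6) = 219.6 kN → base-metal shear.

219.6 kN (base-metal shear governs)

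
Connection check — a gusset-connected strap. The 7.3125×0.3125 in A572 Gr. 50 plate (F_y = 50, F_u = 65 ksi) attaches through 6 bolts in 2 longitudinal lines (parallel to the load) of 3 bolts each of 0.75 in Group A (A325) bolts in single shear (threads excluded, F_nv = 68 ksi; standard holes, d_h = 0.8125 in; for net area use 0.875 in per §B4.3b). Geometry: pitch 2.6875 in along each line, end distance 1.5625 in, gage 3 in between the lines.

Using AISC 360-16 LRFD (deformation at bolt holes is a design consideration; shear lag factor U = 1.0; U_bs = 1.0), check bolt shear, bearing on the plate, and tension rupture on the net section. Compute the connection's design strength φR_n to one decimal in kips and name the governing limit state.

84.7 kips (net-section rupture governs)

Bolt shear: A_b = π(0.75)²/4 = 0.44179 in². φR_n = 0.75 × 68 × 0.44179 × 6 × 1 = 135.2 kips.
Bearing (0.3125 in plate, F_u = 65 ksi): end bolts L_c = 1.5625 − 0.8125/2 = 1.15625, R_n = min(1.2×1.15625×0.3125×65, 2.4×0.75×0.3125×65) = 28.184 kips/bolt; interior L_c = 2.6875 − 0.8125 = 1.875, R_n = 36.563 kips/bolt. φR_n = 0.75 × (2×28.184 + 4×36.563) = 152.0 kips.
Tension rupture (net): A_n = (7.3125 − 2×0.875)×0.3125 = 1.7383 in² (U = 1.0, A_e = A_n). φR_n = 0.75 × 65 × 1.7383 = 84.7 kips.
Governing: min(135.2, 152.0, 84.7) = 84.7 kips → net-section rupture.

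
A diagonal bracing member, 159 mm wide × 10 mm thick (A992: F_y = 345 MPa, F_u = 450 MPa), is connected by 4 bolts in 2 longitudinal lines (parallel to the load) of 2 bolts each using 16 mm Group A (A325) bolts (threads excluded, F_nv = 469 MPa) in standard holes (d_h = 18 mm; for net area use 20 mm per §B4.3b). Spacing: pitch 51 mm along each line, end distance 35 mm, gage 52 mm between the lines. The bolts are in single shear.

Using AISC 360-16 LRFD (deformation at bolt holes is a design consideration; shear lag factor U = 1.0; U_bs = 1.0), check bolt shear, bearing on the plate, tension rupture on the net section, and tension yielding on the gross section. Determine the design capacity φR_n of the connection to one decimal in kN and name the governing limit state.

282.9 kN (bolt shear governs)

Bolt shear: A_b = π(16)²/4 = 201.06 mm². φR_n = 0.75 × 469 × 201.06 × 4 × 1 = 282.9 kN.
Bearing (10 mm plate, F_u = 450 MPa): end bolts L_c = 35 − 18/2 = 26, R_n = min(1.2×26×10×450, 2.4×16×10×450) = 140.4 kN/bolt; interior L_c = 51 − 18 = 33, R_n = 172.8 kN/bolt. φR_n = 0.75 × (2×140.4 + 2×172.8) = 469.8 kN.
Tension rupture (net): A_n = (159 − 2×20)×10 = 1190 mm² (U = 1.0, A_e = A_n). φR_n = 0.75 × 450 × 1190 = 401.6 kN.
Tension yield (gross): A_g = 159×10 = 1590 mm². φR_n = 0.90 × 345 × 1590 = 493.7 kN.
Governing: min(282.9, 469.8, 401.6, 493.7) = 282.9 kN → bolt shear.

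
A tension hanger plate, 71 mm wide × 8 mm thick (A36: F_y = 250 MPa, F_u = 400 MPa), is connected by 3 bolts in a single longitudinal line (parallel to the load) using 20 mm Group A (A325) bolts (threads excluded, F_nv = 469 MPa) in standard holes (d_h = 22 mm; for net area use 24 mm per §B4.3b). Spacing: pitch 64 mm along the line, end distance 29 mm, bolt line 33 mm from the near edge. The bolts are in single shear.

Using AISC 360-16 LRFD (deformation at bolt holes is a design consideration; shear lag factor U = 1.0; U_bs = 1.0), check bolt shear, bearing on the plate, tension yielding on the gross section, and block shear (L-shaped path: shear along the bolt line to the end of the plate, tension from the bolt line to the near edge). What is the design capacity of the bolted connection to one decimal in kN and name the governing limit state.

Bolt shear: A_b = π(20)²/4 = 314.16 mm². φR_n = 0.75 × 469 × 314.16 × 3 × 1 = 331.5 kN.
Bearing (8 mm plate, F_u = 400 MPa): end bolts L_c = 29 − 22/2 = 18, R_n = min(1.2×18×8×400, 2.4×20×8×400) = 69.12 kN/bolt; interior L_c = 64 − 22 = 42, R_n = 153.6 kN/bolt. φR_n = 0.75 × (1×69.12 + 2×153.6) = 282.2 kN.
Tension yield (gross): A_g = 71×8 = 568 mm². φR_n = 0.90 × 250 × 568 = 127.8 kN.
Block shear: shear path 1×[29+2×64] = 1×157 mm, A_gv = 1256, A_nv = 1×(157 − 2.5×24)×8 = 776 mm²; tension to near edge: (33 − 0.5×24)×8 = 168 mm². R_n = min(0.6×400×776, 0.6×250×1256) + 1.0×400×168 = min(186.24, 188.4) + 67.2 = 253.44 kN. φR_n = 0.75 × 253.44 = 190.1 kN.
Governing: min(331.5, 282.2, 127.8, 190.1) = 127.8 kN → gross-section yield.

127.8 kN (gross-section yield governs)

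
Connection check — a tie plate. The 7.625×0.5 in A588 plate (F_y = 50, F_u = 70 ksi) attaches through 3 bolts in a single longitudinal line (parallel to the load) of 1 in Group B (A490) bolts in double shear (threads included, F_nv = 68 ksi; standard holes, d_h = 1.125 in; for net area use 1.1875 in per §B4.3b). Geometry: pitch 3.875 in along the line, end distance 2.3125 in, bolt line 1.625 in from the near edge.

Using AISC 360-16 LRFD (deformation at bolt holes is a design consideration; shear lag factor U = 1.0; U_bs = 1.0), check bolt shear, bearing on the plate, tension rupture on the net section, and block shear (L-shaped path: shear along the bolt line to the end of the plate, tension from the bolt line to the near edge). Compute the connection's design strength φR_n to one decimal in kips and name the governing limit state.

Bolt shear: A_b = π(1)²/4 = 0.7854 in². φR_n = 0.75 × 68 × 0.7854 × 3 × 2 = 240.3 kips.
Bearing (0.5 in plate, F_u = 70 ksi): end bolts L_c = 2.3125 − 1.125/2 = 1.75, R_n = min(1.2×1.75×0.5×70, 2.4×1×0.5×70) = 73.5 kips/bolt; interior L_c = 3.875 − 1.125 = 2.75, R_n = 84 kips/bolt. φR_n = 0.75 × (1×73.5 + 2×84) = 181.1 kips.
Tension rupture (net): A_n = (7.625 − 1×1.1875)×0.5 = 3.2188 in² (U = 1.0, A_e = A_n). φR_n = 0.75 × 70 × 3.2188 = 169.0 kips.
Block shear: shear path 1×[2.3125+2×3.875] = 1×10.0625 in, A_gv = 5.0313, A_nv = 1×(10.0625 − 2.5×1.1875)×0.5 = 3.5469 in²; tension to near edge: (1.625 − 0.5×1.1875)×0.5 = 0.51563 in². R_n = min(0.6×70×3.5469, 0.6×50×5.0313) + 1.0×70×0.51563 = min(148.97, 150.94) + 36.094 = 185.06 kips. φR_n = 0.75 × 185.06 = 138.8 kips.
Governing: min(240.3, 181.1, 169.0, 138.8) = 138.8 kips → block shear.

138.8 kips (block shear governs)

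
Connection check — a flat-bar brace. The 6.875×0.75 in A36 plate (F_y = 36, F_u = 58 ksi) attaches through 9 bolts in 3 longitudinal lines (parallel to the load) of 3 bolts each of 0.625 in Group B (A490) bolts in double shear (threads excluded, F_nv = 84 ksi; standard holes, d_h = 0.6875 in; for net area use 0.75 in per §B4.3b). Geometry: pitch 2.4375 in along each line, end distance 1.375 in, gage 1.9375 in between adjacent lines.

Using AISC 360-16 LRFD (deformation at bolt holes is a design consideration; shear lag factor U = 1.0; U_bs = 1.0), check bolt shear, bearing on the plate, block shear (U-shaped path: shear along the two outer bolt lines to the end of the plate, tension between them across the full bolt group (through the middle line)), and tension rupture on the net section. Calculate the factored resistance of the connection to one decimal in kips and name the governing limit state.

150.9 kips (net-section rupture governs)

Bolt shear: A_b = π(0.625)²/4 = 0.3068 in². φR_n = 0.75 × 84 × 0.3068 × 9 × 2 = 347.9 kips.
Bearing (0.75 in plate, F_u = 58 ksi): end bolts L_c = 1.375 − 0.6875/2 = 1.03125, R_n = min(1.2×1.03125×0.75×58, 2.4×0.625×0.75×58) = 53.831 kips/bolt; interior L_c = 2.4375 − 0.6875 = 1.75, R_n = 65.25 kips/bolt. φR_n = 0.75 × (3×53.831 + 6×65.25) = 414.7 kips.
Block shear: shear path 2×[1.375+2×2.4375] = 2×6.25 in, A_gv = 9.375, A_nv = 2×(6.25 − 2.5×0.75)×0.75 = 6.5625 in²; tension across gage: (3.875 − 2×0.75)×0.75 = 1.7813 in². R_n = min(0.6×58×6.5625, 0.6×36×9.375) + 1.0×58×1.7813 = min(228.38, 202.5) + 103.32 = 305.82 kips. φR_n = 0.75 × 305.82 = 229.4 kips.
Tension rupture (net): A_n = (6.875 − 3×0.75)×0.75 = 3.4688 in² (U = 1.0, A_e = A_n). φR_n = 0.75 × 58 × 3.4688 = 150.9 kips.
Governing: min(347.9, 414.7, 229.4, 150.9) = 150.9 kips → net-section rupture.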